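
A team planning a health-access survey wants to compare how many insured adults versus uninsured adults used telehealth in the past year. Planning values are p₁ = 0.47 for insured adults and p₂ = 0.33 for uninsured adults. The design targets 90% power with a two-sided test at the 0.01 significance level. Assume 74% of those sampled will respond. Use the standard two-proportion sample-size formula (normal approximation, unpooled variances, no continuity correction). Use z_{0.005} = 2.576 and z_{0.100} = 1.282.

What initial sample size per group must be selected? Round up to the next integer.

n = (z_{α/2} + z_β)² · [p₁(1−p₁) + p₂(1−p₂)] / (p₁ − p₂)²
  = (2.576 + 1.282)² · (0.47·0.53 + 0.33·0.67) / (0.14)²
  = (3.858)² · (0.2491 + 0.2211) / 0.0196
  = 14.8842 · 0.4702 / 0.0196
  = 357.07
Adjust for 74% response: 357.07 / 0.74 = 482.52.
Round up → n = 483 per group.

n = 483 per group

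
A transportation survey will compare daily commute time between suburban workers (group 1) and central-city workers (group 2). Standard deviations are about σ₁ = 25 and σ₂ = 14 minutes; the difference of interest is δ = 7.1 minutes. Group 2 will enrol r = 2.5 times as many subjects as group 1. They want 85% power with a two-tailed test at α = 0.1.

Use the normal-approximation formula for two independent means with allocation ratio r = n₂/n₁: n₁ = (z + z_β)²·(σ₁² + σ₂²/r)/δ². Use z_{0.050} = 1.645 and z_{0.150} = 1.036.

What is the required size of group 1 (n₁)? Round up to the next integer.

n₁ = 101

n₁ = (z_{α/2} + z_β)² · (σ₁² + σ₂²/r) / δ²
   = (1.645 + 1.036)² · (25² + 14²/2.5) / 7.1²
   = 7.1878 · (625 + 78.4) / 50.41
   = 7.1878 · 703.4 / 50.41
   = 100.30
Round up → n₁ = 101; n₂ = r·n₁ = 2.5 × 101 = 253.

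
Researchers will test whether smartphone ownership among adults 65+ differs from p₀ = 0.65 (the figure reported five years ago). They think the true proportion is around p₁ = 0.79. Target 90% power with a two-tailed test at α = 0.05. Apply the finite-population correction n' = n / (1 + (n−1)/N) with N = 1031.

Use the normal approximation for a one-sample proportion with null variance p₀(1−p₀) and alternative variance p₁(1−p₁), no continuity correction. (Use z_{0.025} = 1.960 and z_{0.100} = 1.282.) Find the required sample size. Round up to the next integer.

n = 99

n = [z_{α/2}·√(p₀q₀) + z_β·√(p₁q₁)]² / (p₁ − p₀)²
  = [1.960·√(0.65·0.35) + 1.282·√(0.79·0.21)]² / (0.14)²
  = [1.960·0.4770 + 1.282·0.4073]² / 0.0196
  = [1.4570]² / 0.0196
  = 108.31
Finite-population correction (N = 1031): 108.31 / (1 + (108.31 − 1)/1031) = 98.10.
Round up → n = 99.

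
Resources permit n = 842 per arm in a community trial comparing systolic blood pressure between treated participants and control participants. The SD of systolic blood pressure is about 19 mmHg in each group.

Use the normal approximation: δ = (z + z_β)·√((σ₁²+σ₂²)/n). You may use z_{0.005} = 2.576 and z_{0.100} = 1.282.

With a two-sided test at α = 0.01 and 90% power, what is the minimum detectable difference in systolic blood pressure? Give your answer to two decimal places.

δ = (z_{α/2} + z_β) · √((σ₁²+σ₂²)/n)
  = (2.576 + 1.282) · √(722/842)
  = 3.858 · √0.85748
  = 3.858 · 0.9260
  = 3.5725

Minimum detectable difference ≈ 3.57 mmHg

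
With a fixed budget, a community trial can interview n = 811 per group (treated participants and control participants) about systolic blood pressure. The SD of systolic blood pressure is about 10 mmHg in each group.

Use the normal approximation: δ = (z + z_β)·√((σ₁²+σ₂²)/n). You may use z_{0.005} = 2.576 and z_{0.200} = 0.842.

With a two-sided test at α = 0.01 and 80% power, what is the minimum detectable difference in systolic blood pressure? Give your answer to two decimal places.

δ = (z_{α/2} + z_β) · √((σ₁²+σ₂²)/n)
  = (2.576 + 0.842) · √(200/811)
  = 3.418 · √0.24661
  = 3.418 · 0.4966
  = 1.6974

Minimum detectable difference ≈ 1.70 mmHg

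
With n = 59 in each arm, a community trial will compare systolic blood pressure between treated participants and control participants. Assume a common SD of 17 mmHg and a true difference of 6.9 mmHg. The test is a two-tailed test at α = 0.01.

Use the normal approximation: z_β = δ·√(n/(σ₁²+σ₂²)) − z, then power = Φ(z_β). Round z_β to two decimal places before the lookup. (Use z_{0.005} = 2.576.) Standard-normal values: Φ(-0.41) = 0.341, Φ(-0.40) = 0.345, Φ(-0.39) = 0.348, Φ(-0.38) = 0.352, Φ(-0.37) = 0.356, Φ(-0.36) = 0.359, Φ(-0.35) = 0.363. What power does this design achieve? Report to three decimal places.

z_β = δ·√(n/(σ₁²+σ₂²)) − z_{α/2}
    = 6.9 · √(59/578) − 2.576
    = 6.9 · 0.31949 − 2.576
    = 2.2045 − 2.576 = -0.3715 → -0.37
Power = Φ(-0.37) = 0.356.

Power ≈ 0.356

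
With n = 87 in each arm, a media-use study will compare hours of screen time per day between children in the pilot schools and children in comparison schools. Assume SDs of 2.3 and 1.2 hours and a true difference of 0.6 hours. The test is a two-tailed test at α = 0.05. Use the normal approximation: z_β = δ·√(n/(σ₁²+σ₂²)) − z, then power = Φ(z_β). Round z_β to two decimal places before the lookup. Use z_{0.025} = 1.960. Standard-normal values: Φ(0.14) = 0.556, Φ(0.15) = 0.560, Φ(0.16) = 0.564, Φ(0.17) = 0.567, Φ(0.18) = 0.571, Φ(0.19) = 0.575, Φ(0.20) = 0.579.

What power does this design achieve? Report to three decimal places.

z_β = δ·√(n/(σ₁²+σ₂²)) − z_{α/2}
    = 0.6 · √(87/6.73) − 1.960
    = 0.6 · 3.59544 − 1.960
    = 2.1573 − 1.960 = 0.1973 → 0.20
Power = Φ(0.20) = 0.579.

Power ≈ 0.579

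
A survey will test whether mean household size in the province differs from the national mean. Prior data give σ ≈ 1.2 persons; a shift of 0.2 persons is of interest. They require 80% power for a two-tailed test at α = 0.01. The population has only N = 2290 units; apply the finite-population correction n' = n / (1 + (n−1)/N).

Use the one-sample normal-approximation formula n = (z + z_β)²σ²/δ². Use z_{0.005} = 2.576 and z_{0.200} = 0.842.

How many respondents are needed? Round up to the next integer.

n = (z_{α/2} + z_β)² · σ² / δ²
  = (2.576 + 0.842)² · 1.2² / 0.2²
  = 11.6827 · 1.44 / 0.04
  = 420.58
Finite-population correction (N = 2290): 420.58 / (1 + (420.58 − 1)/2290) = 355.45.
Round up → n = 356.

n = 356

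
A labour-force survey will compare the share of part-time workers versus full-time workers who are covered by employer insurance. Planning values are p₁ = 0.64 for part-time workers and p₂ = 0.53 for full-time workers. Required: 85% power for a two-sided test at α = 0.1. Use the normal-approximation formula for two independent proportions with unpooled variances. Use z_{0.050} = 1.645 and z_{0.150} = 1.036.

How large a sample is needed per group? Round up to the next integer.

n = 285 per group

n = (z_{α/2} + z_β)² · [p₁(1−p₁) + p₂(1−p₂)] / (p₁ − p₂)²
  = (1.645 + 1.036)² · (0.64·0.36 + 0.53·0.47) / (0.11)²
  = (2.681)² · (0.2304 + 0.2491) / 0.0121
  = 7.1878 · 0.4795 / 0.0121
  = 284.84
Round up → n = 285 per group.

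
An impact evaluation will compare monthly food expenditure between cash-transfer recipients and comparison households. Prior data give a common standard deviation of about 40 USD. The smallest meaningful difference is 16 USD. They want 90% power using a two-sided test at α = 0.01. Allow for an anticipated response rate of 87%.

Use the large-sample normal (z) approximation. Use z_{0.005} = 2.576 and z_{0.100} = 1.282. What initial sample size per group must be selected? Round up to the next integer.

n = 214 per group

n = (z_{α/2} + z_β)² · (σ₁² + σ₂²) / δ²
  = (2.576 + 1.282)² · (2·40² = 3200) / 16²
  = 14.8842 · 3200 / 256
  = 186.05
Adjust for 87% response: 186.05 / 0.87 = 213.85.
Round up → n = 214 per group.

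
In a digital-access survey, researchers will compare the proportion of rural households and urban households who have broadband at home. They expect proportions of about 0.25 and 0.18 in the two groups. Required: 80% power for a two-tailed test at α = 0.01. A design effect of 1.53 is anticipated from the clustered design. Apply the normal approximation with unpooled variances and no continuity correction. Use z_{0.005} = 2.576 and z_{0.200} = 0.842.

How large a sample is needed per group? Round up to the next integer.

n = 1223 per group

n = (z_{α/2} + z_β)² · [p₁(1−p₁) + p₂(1−p₂)] / (p₁ − p₂)²
  = (2.576 + 0.842)² · (0.25·0.75 + 0.18·0.82) / (0.07)²
  = (3.418)² · (0.1875 + 0.1476) / 0.0049
  = 11.6827 · 0.3351 / 0.0049
  = 798.96
Design effect: 1.53 × 798.96 = 1222.40.
Round up → n = 1223 per group.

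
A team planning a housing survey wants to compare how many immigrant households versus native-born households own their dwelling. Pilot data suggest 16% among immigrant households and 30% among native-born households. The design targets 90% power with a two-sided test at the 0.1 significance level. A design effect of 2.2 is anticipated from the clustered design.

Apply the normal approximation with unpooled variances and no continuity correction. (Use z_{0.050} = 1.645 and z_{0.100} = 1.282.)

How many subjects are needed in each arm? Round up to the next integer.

n = (z_{α/2} + z_β)² · [p₁(1−p₁) + p₂(1−p₂)] / (p₁ − p₂)²
  = (1.645 + 1.282)² · (0.16·0.84 + 0.30·0.70) / (-0.14)²
  = (2.927)² · (0.1344 + 0.2100) / 0.0196
  = 8.5673 · 0.3444 / 0.0196
  = 150.54
Design effect: 2.2 × 150.54 = 331.19.
Round up → n = 332 per group.

n = 332 per group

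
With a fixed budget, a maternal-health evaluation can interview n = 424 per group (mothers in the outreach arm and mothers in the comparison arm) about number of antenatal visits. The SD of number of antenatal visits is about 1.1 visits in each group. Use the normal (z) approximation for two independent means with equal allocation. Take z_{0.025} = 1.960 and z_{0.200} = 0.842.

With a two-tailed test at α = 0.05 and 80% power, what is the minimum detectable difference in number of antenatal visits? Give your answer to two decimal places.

δ = (z_{α/2} + z_β) · √((σ₁²+σ₂²)/n)
  = (1.960 + 0.842) · √(2.42/424)
  = 2.802 · √0.00571
  = 2.802 · 0.0755
  = 0.2117

Minimum detectable difference ≈ 0.21 visits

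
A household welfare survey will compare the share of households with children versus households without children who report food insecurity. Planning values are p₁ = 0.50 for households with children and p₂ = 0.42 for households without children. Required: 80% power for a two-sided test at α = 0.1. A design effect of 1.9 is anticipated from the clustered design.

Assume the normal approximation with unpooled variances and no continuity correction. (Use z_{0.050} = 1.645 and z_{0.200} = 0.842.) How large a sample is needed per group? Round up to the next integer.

n = 907 per group

n = (z_{α/2} + z_β)² · [p₁(1−p₁) + p₂(1−p₂)] / (p₁ − p₂)²
  = (1.645 + 0.842)² · (0.50·0.50 + 0.42·0.58) / (0.08)²
  = (2.487)² · (0.2500 + 0.2436) / 0.0064
  = 6.1852 · 0.4936 / 0.0064
  = 477.03
Design effect: 1.9 × 477.03 = 906.36.
Round up → n = 907 per group.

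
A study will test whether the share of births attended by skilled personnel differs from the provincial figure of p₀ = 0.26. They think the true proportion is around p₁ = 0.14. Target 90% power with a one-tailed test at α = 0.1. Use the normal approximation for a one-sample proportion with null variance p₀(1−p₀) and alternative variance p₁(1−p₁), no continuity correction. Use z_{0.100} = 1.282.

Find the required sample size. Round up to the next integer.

n = [z_α·√(p₀q₀) + z_β·√(p₁q₁)]² / (p₁ − p₀)²
  = [1.282·√(0.26·0.74) + 1.282·√(0.14·0.86)]² / (-0.12)²
  = [1.282·0.4386 + 1.282·0.3470]² / 0.0144
  = [1.0072]² / 0.0144
  = 70.44
Round up → n = 71.

n = 71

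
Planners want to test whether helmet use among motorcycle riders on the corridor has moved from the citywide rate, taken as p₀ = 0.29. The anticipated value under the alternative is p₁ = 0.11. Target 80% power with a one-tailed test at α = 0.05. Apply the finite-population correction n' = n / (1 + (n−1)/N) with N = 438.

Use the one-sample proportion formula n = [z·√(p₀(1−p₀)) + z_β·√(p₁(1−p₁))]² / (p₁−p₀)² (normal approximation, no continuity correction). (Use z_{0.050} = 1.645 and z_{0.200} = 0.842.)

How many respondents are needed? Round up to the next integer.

n = 30

n = [z_α·√(p₀q₀) + z_β·√(p₁q₁)]² / (p₁ − p₀)²
  = [1.645·√(0.29·0.71) + 0.842·√(0.11·0.89)]² / (-0.18)²
  = [1.645·0.4538 + 0.842·0.3129]² / 0.0324
  = [1.0099]² / 0.0324
  = 31.48
Finite-population correction (N = 438): 31.48 / (1 + (31.48 − 1)/438) = 29.43.
Round up → n = 30.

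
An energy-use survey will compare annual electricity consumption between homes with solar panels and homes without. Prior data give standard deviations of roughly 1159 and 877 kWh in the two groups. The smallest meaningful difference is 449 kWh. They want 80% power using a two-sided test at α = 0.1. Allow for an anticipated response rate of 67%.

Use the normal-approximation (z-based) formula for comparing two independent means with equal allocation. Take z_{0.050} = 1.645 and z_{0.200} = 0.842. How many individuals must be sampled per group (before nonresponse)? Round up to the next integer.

n = (z_{α/2} + z_β)² · (σ₁² + σ₂²) / δ²
  = (1.645 + 0.842)² · (1159² + 877² = 2112410) / 449²
  = 6.1852 · 2112410 / 201601
  = 64.81
Adjust for 67% response: 64.81 / 0.67 = 96.73.
Round up → n = 97 per group.

n = 97 per group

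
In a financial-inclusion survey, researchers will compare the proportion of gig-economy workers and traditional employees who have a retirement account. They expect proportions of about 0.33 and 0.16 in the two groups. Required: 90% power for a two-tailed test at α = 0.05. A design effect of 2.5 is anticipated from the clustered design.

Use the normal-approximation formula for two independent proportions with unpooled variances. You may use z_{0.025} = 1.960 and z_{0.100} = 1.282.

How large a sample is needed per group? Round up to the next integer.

n = 324 per group

n = (z_{α/2} + z_β)² · [p₁(1−p₁) + p₂(1−p₂)] / (p₁ − p₂)²
  = (1.960 + 1.282)² · (0.33·0.67 + 0.16·0.84) / (0.17)²
  = (3.242)² · (0.2211 + 0.1344) / 0.0289
  = 10.5106 · 0.3555 / 0.0289
  = 129.29
Design effect: 2.5 × 129.29 = 323.23.
Round up → n = 324 per group.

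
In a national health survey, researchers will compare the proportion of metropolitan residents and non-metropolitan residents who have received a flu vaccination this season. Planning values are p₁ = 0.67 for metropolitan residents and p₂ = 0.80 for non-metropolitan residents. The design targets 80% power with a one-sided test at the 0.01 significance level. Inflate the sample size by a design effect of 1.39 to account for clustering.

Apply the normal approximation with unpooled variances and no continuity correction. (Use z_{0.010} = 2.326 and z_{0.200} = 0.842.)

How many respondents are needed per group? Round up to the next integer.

n = (z_α + z_β)² · [p₁(1−p₁) + p₂(1−p₂)] / (p₁ − p₂)²
  = (2.326 + 0.842)² · (0.67·0.33 + 0.80·0.20) / (-0.13)²
  = (3.168)² · (0.2211 + 0.1600) / 0.0169
  = 10.0362 · 0.3811 / 0.0169
  = 226.32
Design effect: 1.39 × 226.32 = 314.58.
Round up → n = 315 per group.

n = 315 per group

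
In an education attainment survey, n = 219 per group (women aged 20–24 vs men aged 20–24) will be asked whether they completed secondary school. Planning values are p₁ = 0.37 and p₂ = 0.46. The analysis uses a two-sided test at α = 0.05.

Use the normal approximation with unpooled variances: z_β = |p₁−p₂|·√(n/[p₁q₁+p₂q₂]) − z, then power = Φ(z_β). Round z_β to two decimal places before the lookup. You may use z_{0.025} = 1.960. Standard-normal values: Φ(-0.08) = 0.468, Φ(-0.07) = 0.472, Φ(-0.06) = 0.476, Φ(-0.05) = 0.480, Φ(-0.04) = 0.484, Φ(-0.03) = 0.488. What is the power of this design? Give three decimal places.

Power ≈ 0.484

z_β = |p₁−p₂|·√(n/[p₁q₁+p₂q₂]) − z_{α/2}
    = 0.09 · √(219/0.4815) − 1.960
    = 0.09 · 21.3267 − 1.960
    = 1.9194 − 1.960 = -0.0406 → -0.04
Power = Φ(-0.04) = 0.484.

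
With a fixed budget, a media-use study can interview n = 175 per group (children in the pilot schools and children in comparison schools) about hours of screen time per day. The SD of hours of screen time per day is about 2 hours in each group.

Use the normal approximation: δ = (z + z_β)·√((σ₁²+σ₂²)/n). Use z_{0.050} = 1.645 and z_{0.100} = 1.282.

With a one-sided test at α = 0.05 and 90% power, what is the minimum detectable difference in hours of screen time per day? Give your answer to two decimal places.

δ = (z_α + z_β) · √((σ₁²+σ₂²)/n)
  = (1.645 + 1.282) · √(8/175)
  = 2.927 · √0.04571
  = 2.927 · 0.2138
  = 0.6258

Minimum detectable difference ≈ 0.63 hours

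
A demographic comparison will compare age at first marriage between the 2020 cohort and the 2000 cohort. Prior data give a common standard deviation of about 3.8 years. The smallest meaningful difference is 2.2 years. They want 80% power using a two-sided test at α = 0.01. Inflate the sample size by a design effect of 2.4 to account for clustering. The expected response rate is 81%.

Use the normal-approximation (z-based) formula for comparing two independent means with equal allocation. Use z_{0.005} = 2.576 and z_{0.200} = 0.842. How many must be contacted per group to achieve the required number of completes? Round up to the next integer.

n = (z_{α/2} + z_β)² · (σ₁² + σ₂²) / δ²
  = (2.576 + 0.842)² · (2·3.8² = 28.88) / 2.2²
  = 11.6827 · 28.88 / 4.84
  = 69.71
Design effect: 2.4 × 69.71 = 167.30.
Adjust for 81% response: 167.30 / 0.81 = 206.55.
Round up → n = 207 per group.

n = 207 per group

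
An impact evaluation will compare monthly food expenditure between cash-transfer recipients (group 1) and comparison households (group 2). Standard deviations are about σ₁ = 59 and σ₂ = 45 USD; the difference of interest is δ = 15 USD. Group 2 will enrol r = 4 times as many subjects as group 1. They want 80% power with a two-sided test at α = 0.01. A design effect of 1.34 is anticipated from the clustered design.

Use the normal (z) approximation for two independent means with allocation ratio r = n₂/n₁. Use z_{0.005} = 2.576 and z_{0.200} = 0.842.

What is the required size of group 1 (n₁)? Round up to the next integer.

n₁ = (z_{α/2} + z_β)² · (σ₁² + σ₂²/r) / δ²
   = (2.576 + 0.842)² · (59² + 45²/4) / 15²
   = 11.6827 · (3481 + 506.25) / 225
   = 11.6827 · 3987.2 / 225
   = 207.03
Design effect: 1.34 × 207.03 = 277.42.
Round up → n₁ = 278; n₂ = r·n₁ = 4 × 278 = 1112.

n₁ = 278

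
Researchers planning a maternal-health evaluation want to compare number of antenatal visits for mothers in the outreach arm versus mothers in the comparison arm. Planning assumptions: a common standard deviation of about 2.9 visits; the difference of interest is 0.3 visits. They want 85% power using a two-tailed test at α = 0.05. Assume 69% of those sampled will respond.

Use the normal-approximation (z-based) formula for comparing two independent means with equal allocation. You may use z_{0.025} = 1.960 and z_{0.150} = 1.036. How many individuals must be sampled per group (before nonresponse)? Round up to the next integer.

n = (z_{α/2} + z_β)² · (σ₁² + σ₂²) / δ²
  = (1.960 + 1.036)² · (2·2.9² = 16.82) / 0.3²
  = 8.9760 · 16.82 / 0.09
  = 1677.52
Adjust for 69% response: 1677.52 / 0.69 = 2431.19.
Round up → n = 2432 per group.

n = 2432 per group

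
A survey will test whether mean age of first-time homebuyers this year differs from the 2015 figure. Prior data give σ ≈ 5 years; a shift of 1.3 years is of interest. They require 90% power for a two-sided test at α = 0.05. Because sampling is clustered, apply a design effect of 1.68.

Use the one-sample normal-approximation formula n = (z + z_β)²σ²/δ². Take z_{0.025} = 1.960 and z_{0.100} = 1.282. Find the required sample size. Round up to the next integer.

n = (z_{α/2} + z_β)² · σ² / δ²
  = (1.960 + 1.282)² · 5² / 1.3²
  = 10.5106 · 25 / 1.69
  = 155.48
Design effect: 1.68 × 155.48 = 261.21.
Round up → n = 262.

n = 262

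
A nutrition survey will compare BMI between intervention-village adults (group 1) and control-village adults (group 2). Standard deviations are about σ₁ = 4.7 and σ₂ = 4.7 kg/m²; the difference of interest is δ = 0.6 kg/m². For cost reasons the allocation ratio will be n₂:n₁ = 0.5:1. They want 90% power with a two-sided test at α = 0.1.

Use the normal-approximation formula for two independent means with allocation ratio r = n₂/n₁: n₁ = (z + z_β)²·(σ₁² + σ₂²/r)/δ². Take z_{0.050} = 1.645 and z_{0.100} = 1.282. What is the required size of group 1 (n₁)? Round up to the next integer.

n₁ = (z_{α/2} + z_β)² · (σ₁² + σ₂²/r) / δ²
   = (1.645 + 1.282)² · (4.7² + 4.7²/0.5) / 0.6²
   = 8.5673 · (22.09 + 44.18) / 0.36
   = 8.5673 · 66.27 / 0.36
   = 1577.10
Round up → n₁ = 1578; n₂ = r·n₁ = 0.5 × 1578 = 789.

n₁ = 1578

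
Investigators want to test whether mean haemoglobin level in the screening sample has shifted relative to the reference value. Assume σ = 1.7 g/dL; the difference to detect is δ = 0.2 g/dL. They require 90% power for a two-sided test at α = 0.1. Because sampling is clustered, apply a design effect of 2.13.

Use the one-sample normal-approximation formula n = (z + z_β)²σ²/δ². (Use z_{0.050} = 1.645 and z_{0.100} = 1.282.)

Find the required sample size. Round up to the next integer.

n = 1319

n = (z_{α/2} + z_β)² · σ² / δ²
  = (1.645 + 1.282)² · 1.7² / 0.2²
  = 8.5673 · 2.89 / 0.04
  = 618.99
Design effect: 2.13 × 618.99 = 1318.45.
Round up → n = 1319.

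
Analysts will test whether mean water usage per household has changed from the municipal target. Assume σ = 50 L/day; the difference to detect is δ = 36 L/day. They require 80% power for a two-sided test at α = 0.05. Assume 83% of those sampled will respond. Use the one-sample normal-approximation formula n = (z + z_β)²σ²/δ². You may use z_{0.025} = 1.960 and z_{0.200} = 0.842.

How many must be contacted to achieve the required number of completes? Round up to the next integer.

n = (z_{α/2} + z_β)² · σ² / δ²
  = (1.960 + 0.842)² · 50² / 36²
  = 7.8512 · 2500 / 1296
  = 15.15
Adjust for 83% response: 15.15 / 0.83 = 18.25.
Round up → n = 19.

n = 19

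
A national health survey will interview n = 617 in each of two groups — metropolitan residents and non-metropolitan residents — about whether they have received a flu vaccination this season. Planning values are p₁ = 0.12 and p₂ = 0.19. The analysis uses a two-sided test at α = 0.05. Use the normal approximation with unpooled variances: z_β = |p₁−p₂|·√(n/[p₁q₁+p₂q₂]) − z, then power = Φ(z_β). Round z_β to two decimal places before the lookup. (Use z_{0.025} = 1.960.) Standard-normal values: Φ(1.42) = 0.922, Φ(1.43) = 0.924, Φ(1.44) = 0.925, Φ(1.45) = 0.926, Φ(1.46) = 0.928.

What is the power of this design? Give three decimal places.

Power ≈ 0.926

z_β = |p₁−p₂|·√(n/[p₁q₁+p₂q₂]) − z_{α/2}
    = 0.07 · √(617/0.2595) − 1.960
    = 0.07 · 48.7611 − 1.960
    = 3.4133 − 1.960 = 1.4533 → 1.45
Power = Φ(1.45) = 0.926.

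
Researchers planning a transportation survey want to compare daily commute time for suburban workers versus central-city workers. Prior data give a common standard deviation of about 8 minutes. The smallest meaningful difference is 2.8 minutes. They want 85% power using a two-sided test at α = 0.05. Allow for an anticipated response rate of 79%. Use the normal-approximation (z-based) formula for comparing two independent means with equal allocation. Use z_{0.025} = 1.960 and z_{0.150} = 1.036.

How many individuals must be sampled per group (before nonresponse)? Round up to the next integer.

n = (z_{α/2} + z_β)² · (σ₁² + σ₂²) / δ²
  = (1.960 + 1.036)² · (2·8² = 128) / 2.8²
  = 8.9760 · 128 / 7.84
  = 146.55
Adjust for 79% response: 146.55 / 0.79 = 185.50.
Round up → n = 186 per group.

n = 186 per group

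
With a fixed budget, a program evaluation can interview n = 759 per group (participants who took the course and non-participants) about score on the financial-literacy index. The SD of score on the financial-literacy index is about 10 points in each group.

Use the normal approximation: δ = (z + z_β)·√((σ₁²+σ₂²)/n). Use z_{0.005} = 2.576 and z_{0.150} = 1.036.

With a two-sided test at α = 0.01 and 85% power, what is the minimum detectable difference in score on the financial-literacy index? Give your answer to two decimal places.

δ = (z_{α/2} + z_β) · √((σ₁²+σ₂²)/n)
  = (2.576 + 1.036) · √(200/759)
  = 3.612 · √0.2635
  = 3.612 · 0.5133
  = 1.8541

Minimum detectable difference ≈ 1.85 points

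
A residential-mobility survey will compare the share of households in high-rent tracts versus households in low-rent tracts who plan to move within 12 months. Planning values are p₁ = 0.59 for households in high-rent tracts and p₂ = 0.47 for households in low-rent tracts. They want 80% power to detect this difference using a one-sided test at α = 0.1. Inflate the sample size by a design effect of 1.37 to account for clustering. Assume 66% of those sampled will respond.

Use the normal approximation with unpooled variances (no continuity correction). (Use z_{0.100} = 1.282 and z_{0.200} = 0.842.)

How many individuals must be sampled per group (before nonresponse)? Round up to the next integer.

n = (z_α + z_β)² · [p₁(1−p₁) + p₂(1−p₂)] / (p₁ − p₂)²
  = (1.282 + 0.842)² · (0.59·0.41 + 0.47·0.53) / (0.12)²
  = (2.124)² · (0.2419 + 0.2491) / 0.0144
  = 4.5114 · 0.4910 / 0.0144
  = 153.83
Design effect: 1.37 × 153.83 = 210.74.
Adjust for 66% response: 210.74 / 0.66 = 319.30.
Round up → n = 320 per group.

n = 320 per group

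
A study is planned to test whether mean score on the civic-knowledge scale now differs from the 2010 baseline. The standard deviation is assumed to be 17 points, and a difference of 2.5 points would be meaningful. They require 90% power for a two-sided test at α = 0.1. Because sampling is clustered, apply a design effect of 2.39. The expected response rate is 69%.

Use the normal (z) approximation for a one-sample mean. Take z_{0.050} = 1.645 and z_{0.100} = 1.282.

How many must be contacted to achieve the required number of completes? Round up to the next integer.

n = 1373

n = (z_{α/2} + z_β)² · σ² / δ²
  = (1.645 + 1.282)² · 17² / 2.5²
  = 8.5673 · 289 / 6.25
  = 396.15
Design effect: 2.39 × 396.15 = 946.81.
Adjust for 69% response: 946.81 / 0.69 = 1372.18.
Round up → n = 1373.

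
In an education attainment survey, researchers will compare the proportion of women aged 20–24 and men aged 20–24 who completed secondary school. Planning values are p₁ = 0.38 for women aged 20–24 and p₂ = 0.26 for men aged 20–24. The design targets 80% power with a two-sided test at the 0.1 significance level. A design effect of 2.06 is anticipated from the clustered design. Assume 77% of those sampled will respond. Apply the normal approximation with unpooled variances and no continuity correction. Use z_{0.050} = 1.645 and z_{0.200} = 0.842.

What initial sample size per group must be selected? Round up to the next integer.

n = (z_{α/2} + z_β)² · [p₁(1−p₁) + p₂(1−p₂)] / (p₁ − p₂)²
  = (1.645 + 0.842)² · (0.38·0.62 + 0.26·0.74) / (0.12)²
  = (2.487)² · (0.2356 + 0.1924) / 0.0144
  = 6.1852 · 0.4280 / 0.0144
  = 183.84
Design effect: 2.06 × 183.84 = 378.70.
Adjust for 77% response: 378.70 / 0.77 = 491.82.
Round up → n = 492 per group.

n = 492 per group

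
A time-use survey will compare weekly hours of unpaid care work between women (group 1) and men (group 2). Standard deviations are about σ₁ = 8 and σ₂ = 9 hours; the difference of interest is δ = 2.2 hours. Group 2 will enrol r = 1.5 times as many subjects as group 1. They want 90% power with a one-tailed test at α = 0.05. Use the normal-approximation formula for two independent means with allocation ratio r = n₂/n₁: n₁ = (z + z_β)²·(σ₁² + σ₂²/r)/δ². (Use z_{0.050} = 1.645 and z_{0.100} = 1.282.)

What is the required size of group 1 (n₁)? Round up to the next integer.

n₁ = (z_α + z_β)² · (σ₁² + σ₂²/r) / δ²
   = (1.645 + 1.282)² · (8² + 9²/1.5) / 2.2²
   = 8.5673 · (64 + 54) / 4.84
   = 8.5673 · 118 / 4.84
   = 208.87
Round up → n₁ = 209; n₂ = r·n₁ = 1.5 × 209 = 314.

n₁ = 209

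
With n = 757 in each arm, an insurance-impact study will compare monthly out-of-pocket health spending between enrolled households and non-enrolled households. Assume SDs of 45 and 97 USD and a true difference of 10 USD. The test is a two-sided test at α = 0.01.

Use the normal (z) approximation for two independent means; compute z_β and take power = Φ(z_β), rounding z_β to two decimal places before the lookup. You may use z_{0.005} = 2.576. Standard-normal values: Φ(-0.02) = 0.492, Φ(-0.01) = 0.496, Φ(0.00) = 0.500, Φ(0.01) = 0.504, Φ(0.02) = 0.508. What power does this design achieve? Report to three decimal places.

z_β = δ·√(n/(σ₁²+σ₂²)) − z_{α/2}
    = 10 · √(757/11434) − 2.576
    = 10 · 0.25731 − 2.576
    = 2.5731 − 2.576 = -0.0029 → -0.00
Power = Φ(-0.00) = 0.500.

Power ≈ 0.500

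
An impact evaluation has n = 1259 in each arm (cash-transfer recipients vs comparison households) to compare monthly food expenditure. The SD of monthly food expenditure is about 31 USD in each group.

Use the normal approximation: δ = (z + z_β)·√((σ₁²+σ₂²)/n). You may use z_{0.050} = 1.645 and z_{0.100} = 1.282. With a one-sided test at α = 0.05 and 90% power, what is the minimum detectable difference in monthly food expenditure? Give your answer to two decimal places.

δ = (z_α + z_β) · √((σ₁²+σ₂²)/n)
  = (1.645 + 1.282) · √(1922/1259)
  = 2.927 · √1.5266
  = 2.927 · 1.2356
  = 3.6165

Minimum detectable difference ≈ 3.62 USD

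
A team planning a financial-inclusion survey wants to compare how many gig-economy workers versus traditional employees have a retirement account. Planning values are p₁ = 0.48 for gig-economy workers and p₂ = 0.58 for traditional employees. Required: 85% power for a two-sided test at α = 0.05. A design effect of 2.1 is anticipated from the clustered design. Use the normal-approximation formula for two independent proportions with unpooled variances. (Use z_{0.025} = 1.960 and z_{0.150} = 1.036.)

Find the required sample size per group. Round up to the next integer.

n = (z_{α/2} + z_β)² · [p₁(1−p₁) + p₂(1−p₂)] / (p₁ − p₂)²
  = (1.960 + 1.036)² · (0.48·0.52 + 0.58·0.42) / (-0.10)²
  = (2.996)² · (0.2496 + 0.2436) / 0.0100
  = 8.9760 · 0.4932 / 0.0100
  = 442.70
Design effect: 2.1 × 442.70 = 929.66.
Round up → n = 930 per group.

n = 930 per group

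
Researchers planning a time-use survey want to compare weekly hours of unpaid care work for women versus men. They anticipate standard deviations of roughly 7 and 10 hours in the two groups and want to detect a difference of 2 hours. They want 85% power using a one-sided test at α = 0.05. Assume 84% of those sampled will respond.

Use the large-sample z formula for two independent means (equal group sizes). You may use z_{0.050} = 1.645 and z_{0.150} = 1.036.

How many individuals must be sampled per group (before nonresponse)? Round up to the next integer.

n = (z_α + z_β)² · (σ₁² + σ₂²) / δ²
  = (1.645 + 1.036)² · (7² + 10² = 149) / 2²
  = 7.1878 · 149 / 4
  = 267.74
Adjust for 84% response: 267.74 / 0.84 = 318.74.
Round up → n = 319 per group.

n = 319 per group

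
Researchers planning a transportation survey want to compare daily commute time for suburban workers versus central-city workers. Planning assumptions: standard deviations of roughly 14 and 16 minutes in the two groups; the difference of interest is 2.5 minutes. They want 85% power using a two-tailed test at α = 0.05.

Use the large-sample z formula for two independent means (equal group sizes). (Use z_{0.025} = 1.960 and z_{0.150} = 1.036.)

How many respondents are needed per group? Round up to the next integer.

n = (z_{α/2} + z_β)² · (σ₁² + σ₂²) / δ²
  = (1.960 + 1.036)² · (14² + 16² = 452) / 2.5²
  = 8.9760 · 452 / 6.25
  = 649.15
Round up → n = 650 per group.

n = 650 per group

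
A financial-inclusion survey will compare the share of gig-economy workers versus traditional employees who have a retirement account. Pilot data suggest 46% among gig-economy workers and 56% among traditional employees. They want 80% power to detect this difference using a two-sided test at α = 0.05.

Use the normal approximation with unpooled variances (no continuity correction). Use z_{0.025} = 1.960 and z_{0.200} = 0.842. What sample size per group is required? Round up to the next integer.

n = 389 per group

n = (z_{α/2} + z_β)² · [p₁(1−p₁) + p₂(1−p₂)] / (p₁ − p₂)²
  = (1.960 + 0.842)² · (0.46·0.54 + 0.56·0.44) / (-0.10)²
  = (2.802)² · (0.2484 + 0.2464) / 0.0100
  = 7.8512 · 0.4948 / 0.0100
  = 388.48
Round up → n = 389 per group.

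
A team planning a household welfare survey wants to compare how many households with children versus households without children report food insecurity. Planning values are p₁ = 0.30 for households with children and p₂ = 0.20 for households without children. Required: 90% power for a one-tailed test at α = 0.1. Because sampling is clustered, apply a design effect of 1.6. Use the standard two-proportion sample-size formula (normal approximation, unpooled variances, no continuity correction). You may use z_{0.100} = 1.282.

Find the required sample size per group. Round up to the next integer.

n = (z_α + z_β)² · [p₁(1−p₁) + p₂(1−p₂)] / (p₁ − p₂)²
  = (1.282 + 1.282)² · (0.30·0.70 + 0.20·0.80) / (0.10)²
  = (2.564)² · (0.2100 + 0.1600) / 0.0100
  = 6.5741 · 0.3700 / 0.0100
  = 243.24
Design effect: 1.6 × 243.24 = 389.19.
Round up → n = 390 per group.

n = 390 per group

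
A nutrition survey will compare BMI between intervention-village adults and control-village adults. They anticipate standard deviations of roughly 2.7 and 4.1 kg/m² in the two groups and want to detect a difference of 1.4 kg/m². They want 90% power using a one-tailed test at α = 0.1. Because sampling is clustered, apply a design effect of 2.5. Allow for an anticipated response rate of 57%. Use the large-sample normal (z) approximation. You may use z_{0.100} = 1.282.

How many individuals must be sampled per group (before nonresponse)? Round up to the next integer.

n = 355 per group

n = (z_α + z_β)² · (σ₁² + σ₂²) / δ²
  = (1.282 + 1.282)² · (2.7² + 4.1² = 24.1) / 1.4²
  = 6.5741 · 24.1 / 1.96
  = 80.83
Design effect: 2.5 × 80.83 = 202.09.
Adjust for 57% response: 202.09 / 0.57 = 354.54.
Round up → n = 355 per group.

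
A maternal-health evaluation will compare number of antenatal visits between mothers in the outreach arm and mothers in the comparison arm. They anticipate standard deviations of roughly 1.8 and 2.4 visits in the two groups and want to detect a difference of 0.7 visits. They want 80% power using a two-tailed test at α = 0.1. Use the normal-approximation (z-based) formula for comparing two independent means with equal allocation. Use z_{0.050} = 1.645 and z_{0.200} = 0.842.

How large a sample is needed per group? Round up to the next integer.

n = 114 per group

n = (z_{α/2} + z_β)² · (σ₁² + σ₂²) / δ²
  = (1.645 + 0.842)² · (1.8² + 2.4² = 9) / 0.7²
  = 6.1852 · 9 / 0.49
  = 113.61
Round up → n = 114 per group.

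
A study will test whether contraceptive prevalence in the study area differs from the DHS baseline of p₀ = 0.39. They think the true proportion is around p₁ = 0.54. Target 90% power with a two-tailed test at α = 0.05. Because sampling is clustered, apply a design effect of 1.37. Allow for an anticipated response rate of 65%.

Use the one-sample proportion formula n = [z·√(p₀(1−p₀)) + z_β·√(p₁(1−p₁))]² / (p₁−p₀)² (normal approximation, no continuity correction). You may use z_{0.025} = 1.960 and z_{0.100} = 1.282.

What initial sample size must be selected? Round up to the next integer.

n = 239

n = [z_{α/2}·√(p₀q₀) + z_β·√(p₁q₁)]² / (p₁ − p₀)²
  = [1.960·√(0.39·0.61) + 1.282·√(0.54·0.46)]² / (0.15)²
  = [1.960·0.4877 + 1.282·0.4984]² / 0.0225
  = [1.5949]² / 0.0225
  = 113.06
Design effect: 1.37 × 113.06 = 154.89.
Adjust for 65% response: 154.89 / 0.65 = 238.29.
Round up → n = 239.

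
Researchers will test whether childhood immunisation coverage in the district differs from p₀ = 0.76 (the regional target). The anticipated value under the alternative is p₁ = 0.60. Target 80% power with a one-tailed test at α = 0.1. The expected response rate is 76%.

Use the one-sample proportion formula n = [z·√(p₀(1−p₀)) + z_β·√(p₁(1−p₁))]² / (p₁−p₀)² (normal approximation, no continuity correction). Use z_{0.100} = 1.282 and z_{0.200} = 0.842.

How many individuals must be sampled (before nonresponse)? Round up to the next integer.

n = [z_α·√(p₀q₀) + z_β·√(p₁q₁)]² / (p₁ − p₀)²
  = [1.282·√(0.76·0.24) + 0.842·√(0.60·0.40)]² / (-0.16)²
  = [1.282·0.4271 + 0.842·0.4899]² / 0.0256
  = [0.9600]² / 0.0256
  = 36.00
Adjust for 76% response: 36.00 / 0.76 = 47.37.
Round up → n = 48.

n = 48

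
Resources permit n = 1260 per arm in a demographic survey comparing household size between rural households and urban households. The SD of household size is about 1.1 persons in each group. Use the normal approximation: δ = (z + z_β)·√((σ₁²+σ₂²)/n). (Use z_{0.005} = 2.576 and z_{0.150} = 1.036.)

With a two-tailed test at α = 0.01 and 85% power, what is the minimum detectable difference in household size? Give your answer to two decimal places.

δ = (z_{α/2} + z_β) · √((σ₁²+σ₂²)/n)
  = (2.576 + 1.036) · √(2.42/1260)
  = 3.612 · √0.00192
  = 3.612 · 0.0438
  = 0.1583

Minimum detectable difference ≈ 0.16 persons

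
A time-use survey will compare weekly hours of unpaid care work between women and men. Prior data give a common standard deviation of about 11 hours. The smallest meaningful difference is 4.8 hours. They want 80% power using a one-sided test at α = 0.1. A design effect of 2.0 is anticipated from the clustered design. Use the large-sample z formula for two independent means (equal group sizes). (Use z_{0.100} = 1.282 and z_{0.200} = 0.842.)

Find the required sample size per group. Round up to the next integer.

n = (z_α + z_β)² · (σ₁² + σ₂²) / δ²
  = (1.282 + 0.842)² · (2·11² = 242) / 4.8²
  = 4.5114 · 242 / 23.04
  = 47.39
Design effect: 2.0 × 47.39 = 94.77.
Round up → n = 95 per group.

n = 95 per group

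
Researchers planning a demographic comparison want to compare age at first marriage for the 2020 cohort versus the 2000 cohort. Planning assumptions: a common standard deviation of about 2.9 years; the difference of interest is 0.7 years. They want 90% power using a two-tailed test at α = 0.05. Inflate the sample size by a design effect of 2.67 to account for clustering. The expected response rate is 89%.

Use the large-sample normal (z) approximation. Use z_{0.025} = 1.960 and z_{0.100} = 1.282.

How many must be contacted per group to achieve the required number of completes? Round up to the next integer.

n = (z_{α/2} + z_β)² · (σ₁² + σ₂²) / δ²
  = (1.960 + 1.282)² · (2·2.9² = 16.82) / 0.7²
  = 10.5106 · 16.82 / 0.49
  = 360.79
Design effect: 2.67 × 360.79 = 963.31.
Adjust for 89% response: 963.31 / 0.89 = 1082.37.
Round up → n = 1083 per group.

n = 1083 per group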